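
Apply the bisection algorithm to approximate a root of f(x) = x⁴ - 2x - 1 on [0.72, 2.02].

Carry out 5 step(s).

f(x) = x⁴ - 2x - 1
Initial interval: [0.72, 2.02]

Iteration 1:
  c_1 = (0.720000 + 2.020000)/2 = 1.370000
  f(c_1) = f(1.370000) = -0.217246
  f(a) × f(c) ≥ 0, new interval: [1.370000, 2.020000]
Iteration 2:
  c_2 = (1.370000 + 2.020000)/2 = 1.695000
  f(c_2) = f(1.695000) = 3.864273
  f(a) × f(c) < 0, new interval: [1.370000, 1.695000]
Iteration 3:
  c_3 = (1.370000 + 1.695000)/2 = 1.532500
  f(c_3) = f(1.532500) = 1.450716
  f(a) × f(c) < 0, new interval: [1.370000, 1.532500]
Iteration 4:
  c_4 = (1.370000 + 1.532500)/2 = 1.451250
  f(c_4) = f(1.451250) = 0.533269
  f(a) × f(c) < 0, new interval: [1.370000, 1.451250]
Iteration 5:
  c_5 = (1.370000 + 1.451250)/2 = 1.410625
  f(c_5) = f(1.410625) = 0.138304
  f(a) × f(c) < 0, new interval: [1.370000, 1.410625]

After 5 iteration(s), the approximation is c_5 = 1.410625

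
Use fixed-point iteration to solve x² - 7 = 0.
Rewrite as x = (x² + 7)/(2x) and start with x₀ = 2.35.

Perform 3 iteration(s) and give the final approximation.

Equation: x² - 7 = 0
Fixed-point form: x = (x² + 7)/(2x)
x₀ = 2.35

x_1 = g(2.350000) = 2.664362
x_2 = g(2.664362) = 2.645816
x_3 = g(2.645816) = 2.645751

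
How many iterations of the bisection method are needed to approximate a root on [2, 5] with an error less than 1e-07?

We need (b-a)/2^n ≤ 1e-07
(5 - 2)/2^n ≤ 1e-07
3/2^n ≤ 1e-07
2^n ≥ 30000000
n ≥ log₂(30000000) = 24.84
n ≥ 25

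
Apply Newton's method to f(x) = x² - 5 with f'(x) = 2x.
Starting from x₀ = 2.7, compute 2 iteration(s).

f(x) = x² - 5
f'(x) = 2x
x₀ = 2.7

Newton-Raphson formula: x_{n+1} = x_n - f(x_n)/f'(x_n)

Iteration 1:
  f(2.700000) = 2.290000
  f'(2.700000) = 5.400000
  x_1 = 2.700000 - 2.290000/5.400000 = 2.275926
Iteration 2:
  f(2.275926) = 0.179839
  f'(2.275926) = 4.551852
  x_2 = 2.275926 - 0.179839/4.551852 = 2.236417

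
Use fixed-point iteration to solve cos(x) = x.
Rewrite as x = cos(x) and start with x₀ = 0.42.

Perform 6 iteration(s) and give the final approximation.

Equation: cos(x) = x
Fixed-point form: x = cos(x)
x₀ = 0.42

x_1 = g(0.420000) = 0.913089
x_2 = g(0.913089) = 0.611304
x_3 = g(0.611304) = 0.818900
x_4 = g(0.818900) = 0.683025
x_5 = g(0.683025) = 0.775667
x_6 = g(0.775667) = 0.713954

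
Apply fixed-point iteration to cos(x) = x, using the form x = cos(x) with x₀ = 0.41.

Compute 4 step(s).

Equation: cos(x) = x
Fixed-point form: x = cos(x)
x₀ = 0.41

x_1 = g(0.410000) = 0.917121
x_2 = g(0.917121) = 0.608108
x_3 = g(0.608108) = 0.820730
x_4 = g(0.820730) = 0.681687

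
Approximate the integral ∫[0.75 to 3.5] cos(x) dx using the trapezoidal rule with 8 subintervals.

f(x) = cos(x)
a = 0.75, b = 3.5, n = 8
h = (b - a)/n = 0.343750

Trapezoidal rule: (h/2)[f(x₀) + 2f(x₁) + 2f(x₂) + ... + f(xₙ)]

x_0 = 0.7500, f(x_0) = 0.731689, coefficient = 1
x_1 = 1.0938, f(x_1) = 0.459157, coefficient = 2
x_2 = 1.4375, f(x_2) = 0.132902, coefficient = 2
x_3 = 1.7812, f(x_3) = -0.208904, coefficient = 2
x_4 = 2.1250, f(x_4) = -0.526266, coefficient = 2
x_5 = 2.4688, f(x_5) = -0.782053, coefficient = 2
x_6 = 2.8125, f(x_6) = -0.946336, coefficient = 2
x_7 = 3.1562, f(x_7) = -0.999893, coefficient = 2
x_8 = 3.5000, f(x_8) = -0.936457, coefficient = 1

I ≈ (0.343750/2) × -5.947553 = -1.022236
Exact value: -1.032422
Error: 0.010186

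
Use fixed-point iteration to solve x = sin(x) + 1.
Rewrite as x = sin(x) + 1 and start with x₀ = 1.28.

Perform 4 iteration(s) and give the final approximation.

Equation: x = sin(x) + 1
Fixed-point form: x = sin(x) + 1
x₀ = 1.28

x_1 = g(1.280000) = 1.958016
x_2 = g(1.958016) = 1.925963
x_3 = g(1.925963) = 1.937589
x_4 = g(1.937589) = 1.933482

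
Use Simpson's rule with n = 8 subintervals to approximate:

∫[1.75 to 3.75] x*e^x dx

f(x) = x*e^x
a = 1.75, b = 3.75, n = 8
h = (b - a)/n = 0.250000

Simpson's rule: (h/3)[f(x₀) + 4f(x₁) + 2f(x₂) + ... + f(xₙ)]

x_0 = 1.7500, f(x_0) = 10.070555, coefficient = 1
x_1 = 2.0000, f(x_1) = 14.778112, coefficient = 4
x_2 = 2.2500, f(x_2) = 21.347406, coefficient = 2
x_3 = 2.5000, f(x_3) = 30.456235, coefficient = 4
x_4 = 2.7500, f(x_4) = 43.017238, coefficient = 2
x_5 = 3.0000, f(x_5) = 60.256611, coefficient = 4
x_6 = 3.2500, f(x_6) = 83.818605, coefficient = 2
x_7 = 3.5000, f(x_7) = 115.904082, coefficient = 4
x_8 = 3.7500, f(x_8) = 159.454058, coefficient = 1

I ≈ (0.250000/3) × 1351.471267 = 112.622606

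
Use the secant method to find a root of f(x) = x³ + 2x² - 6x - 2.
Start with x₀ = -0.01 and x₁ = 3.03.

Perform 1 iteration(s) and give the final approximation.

f(x) = x³ + 2x² - 6x - 2
x₀ = -0.01, x₁ = 3.03

Secant formula: x_{n+1} = x_n - f(x_n)(x_n - x_{n-1})/(f(x_n) - f(x_{n-1}))

Iteration 1:
  f(-0.010000) = -1.939801
  f(3.030000) = 25.999927
  x_2 = 3.030000 - 25.999927×(3.030000 - (-0.010000))/(25.999927 - (-1.939801))
       = 0.201061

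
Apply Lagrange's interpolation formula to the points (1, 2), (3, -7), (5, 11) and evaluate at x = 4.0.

Lagrange interpolation formula:
P(x) = Σ yᵢ × Lᵢ(x)
where Lᵢ(x) = Π_{j≠i} (x - xⱼ)/(xᵢ - xⱼ)

L_0(4.0) = (4.0 - 3)/(1 - 3) × (4.0 - 5)/(1 - 5) = -0.125000
L_1(4.0) = (4.0 - 1)/(3 - 1) × (4.0 - 5)/(3 - 5) = 0.750000
L_2(4.0) = (4.0 - 1)/(5 - 1) × (4.0 - 3)/(5 - 3) = 0.375000

P(4.0) = 2×L_0(4.0) + (-7)×L_1(4.0) + 11×L_2(4.0)
P(4.0) = -1.375000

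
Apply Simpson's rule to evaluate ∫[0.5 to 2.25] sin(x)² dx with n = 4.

f(x) = sin(x)²
a = 0.5, b = 2.25, n = 4
h = (b - a)/n = 0.437500

Simpson's rule: (h/3)[f(x₀) + 4f(x₁) + 2f(x₂) + ... + f(xₙ)]

x_0 = 0.5000, f(x_0) = 0.229849, coefficient = 1
x_1 = 0.9375, f(x_1) = 0.649767, coefficient = 4
x_2 = 1.3750, f(x_2) = 0.962151, coefficient = 2
x_3 = 1.8125, f(x_3) = 0.942708, coefficient = 4
x_4 = 2.2500, f(x_4) = 0.605398, coefficient = 1

I ≈ (0.437500/3) × 9.129449 = 1.331378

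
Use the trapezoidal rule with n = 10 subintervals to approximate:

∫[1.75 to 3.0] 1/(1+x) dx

f(x) = 1/(1+x)
a = 1.75, b = 3.0, n = 10
h = (b - a)/n = 0.125000

Trapezoidal rule: (h/2)[f(x₀) + 2f(x₁) + 2f(x₂) + ... + f(xₙ)]

x_0 = 1.7500, f(x_0) = 0.363636, coefficient = 1
x_1 = 1.8750, f(x_1) = 0.347826, coefficient = 2
x_2 = 2.0000, f(x_2) = 0.333333, coefficient = 2
x_3 = 2.1250, f(x_3) = 0.320000, coefficient = 2
x_4 = 2.2500, f(x_4) = 0.307692, coefficient = 2
x_5 = 2.3750, f(x_5) = 0.296296, coefficient = 2
x_6 = 2.5000, f(x_6) = 0.285714, coefficient = 2
x_7 = 2.6250, f(x_7) = 0.275862, coefficient = 2
x_8 = 2.7500, f(x_8) = 0.266667, coefficient = 2
x_9 = 2.8750, f(x_9) = 0.258065, coefficient = 2
x_10 = 3.0000, f(x_10) = 0.250000, coefficient = 1

I ≈ (0.125000/2) × 5.996547 = 0.374784
Exact value: 0.374693
Error: 0.000091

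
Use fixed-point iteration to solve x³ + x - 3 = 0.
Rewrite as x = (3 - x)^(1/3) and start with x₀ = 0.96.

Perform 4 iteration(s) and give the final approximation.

Equation: x³ + x - 3 = 0
Fixed-point form: x = (3 - x)^(1/3)
x₀ = 0.96

x_1 = g(0.960000) = 1.268265
x_2 = g(1.268265) = 1.200864
x_3 = g(1.200864) = 1.216246
x_4 = g(1.216246) = 1.212770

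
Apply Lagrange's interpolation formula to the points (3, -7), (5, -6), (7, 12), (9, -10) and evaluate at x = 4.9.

Lagrange interpolation formula:
P(x) = Σ yᵢ × Lᵢ(x)
where Lᵢ(x) = Π_{j≠i} (x - xⱼ)/(xᵢ - xⱼ)

L_0(4.9) = (4.9 - 5)/(3 - 5) × (4.9 - 7)/(3 - 7) × (4.9 - 9)/(3 - 9) = 0.017937
L_1(4.9) = (4.9 - 3)/(5 - 3) × (4.9 - 7)/(5 - 7) × (4.9 - 9)/(5 - 9) = 1.022437
L_2(4.9) = (4.9 - 3)/(7 - 3) × (4.9 - 5)/(7 - 5) × (4.9 - 9)/(7 - 9) = -0.048687
L_3(4.9) = (4.9 - 3)/(9 - 3) × (4.9 - 5)/(9 - 5) × (4.9 - 7)/(9 - 7) = 0.008312

P(4.9) = (-7)×L_0(4.9) + (-6)×L_1(4.9) + 12×L_2(4.9) + (-10)×L_3(4.9)
P(4.9) = -6.927562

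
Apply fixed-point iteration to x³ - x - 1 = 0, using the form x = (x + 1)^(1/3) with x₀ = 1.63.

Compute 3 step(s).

Equation: x³ - x - 1 = 0
Fixed-point form: x = (x + 1)^(1/3)
x₀ = 1.63

x_1 = g(1.630000) = 1.380337
x_2 = g(1.380337) = 1.335200
x_3 = g(1.335200) = 1.326706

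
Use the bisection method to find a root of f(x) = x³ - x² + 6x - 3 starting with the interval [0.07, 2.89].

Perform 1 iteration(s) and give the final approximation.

f(x) = x³ - x² + 6x - 3
Initial interval: [0.07, 2.89]

Iteration 1:
  c_1 = (0.070000 + 2.890000)/2 = 1.480000
  f(c_1) = f(1.480000) = 6.931392
  f(a) × f(c) < 0, new interval: [0.070000, 1.480000]

After 1 iteration(s), the approximation is c_1 = 1.480000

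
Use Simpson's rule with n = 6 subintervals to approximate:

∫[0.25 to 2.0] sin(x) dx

f(x) = sin(x)
a = 0.25, b = 2.0, n = 6
h = (b - a)/n = 0.291667

Simpson's rule: (h/3)[f(x₀) + 4f(x₁) + 2f(x₂) + ... + f(xₙ)]

x_0 = 0.2500, f(x_0) = 0.247404, coefficient = 1
x_1 = 0.5417, f(x_1) = 0.515565, coefficient = 4
x_2 = 0.8333, f(x_2) = 0.740177, coefficient = 2
x_3 = 1.1250, f(x_3) = 0.902268, coefficient = 4
x_4 = 1.4167, f(x_4) = 0.988146, coefficient = 2
x_5 = 1.7083, f(x_5) = 0.990557, coefficient = 4
x_6 = 2.0000, f(x_6) = 0.909297, coefficient = 1

I ≈ (0.291667/3) × 14.246902 = 1.385116
Exact value: 1.385059
Error: 0.000056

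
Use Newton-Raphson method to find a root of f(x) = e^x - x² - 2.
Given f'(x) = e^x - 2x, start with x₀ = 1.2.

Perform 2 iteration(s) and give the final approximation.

f(x) = e^x - x² - 2
f'(x) = e^x - 2x
x₀ = 1.2

Newton-Raphson formula: x_{n+1} = x_n - f(x_n)/f'(x_n)

Iteration 1:
  f(1.200000) = -0.119883
  f'(1.200000) = 0.920117
  x_1 = 1.200000 - (-0.119883)/0.920117 = 1.330291
Iteration 2:
  f(1.330291) = 0.012470
  f'(1.330291) = 1.121562
  x_2 = 1.330291 - 0.012470/1.121562 = 1.319173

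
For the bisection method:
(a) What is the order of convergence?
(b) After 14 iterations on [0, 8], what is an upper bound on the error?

(a) Bisection has linear (order 1) convergence; the error is halved each step.

(b) Error bound = (b-a)/2^n = (8 - 0)/2^{14}
    = 8/2^{14}

(a) 1 (linear); (b) error ≤ 4.88e-04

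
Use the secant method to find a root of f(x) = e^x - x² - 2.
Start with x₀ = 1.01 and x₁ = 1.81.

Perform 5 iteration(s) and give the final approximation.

f(x) = e^x - x² - 2
x₀ = 1.01, x₁ = 1.81

Secant formula: x_{n+1} = x_n - f(x_n)(x_n - x_{n-1})/(f(x_n) - f(x_{n-1}))

Iteration 1:
  f(1.010000) = -0.274499
  f(1.810000) = 0.834347
  x_2 = 1.810000 - 0.834347×(1.810000 - 1.010000)/(0.834347 - (-0.274499))
       = 1.208043
Iteration 2:
  f(1.810000) = 0.834347
  f(1.208043) = -0.112440
  x_3 = 1.208043 - (-0.112440)×(1.208043 - 1.810000)/(-0.112440 - 0.834347)
       = 1.279531
Iteration 3:
  f(1.208043) = -0.112440
  f(1.279531) = -0.042246
  x_4 = 1.279531 - (-0.042246)×(1.279531 - 1.208043)/(-0.042246 - (-0.112440))
       = 1.322557
Iteration 4:
  f(1.279531) = -0.042246
  f(1.322557) = 0.003848
  x_5 = 1.322557 - 0.003848×(1.322557 - 1.279531)/(0.003848 - (-0.042246))
       = 1.318965
Iteration 5:
  f(1.322557) = 0.003848
  f(1.318965) = -0.000120
  x_6 = 1.318965 - (-0.000120)×(1.318965 - 1.322557)/(-0.000120 - 0.003848)
       = 1.319073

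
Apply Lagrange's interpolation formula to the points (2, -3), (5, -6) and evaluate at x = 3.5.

Lagrange interpolation formula:
P(x) = Σ yᵢ × Lᵢ(x)
where Lᵢ(x) = Π_{j≠i} (x - xⱼ)/(xᵢ - xⱼ)

L_0(3.5) = (3.5 - 5)/(2 - 5) = 0.500000
L_1(3.5) = (3.5 - 2)/(5 - 2) = 0.500000

P(3.5) = (-3)×L_0(3.5) + (-6)×L_1(3.5)
P(3.5) = -4.500000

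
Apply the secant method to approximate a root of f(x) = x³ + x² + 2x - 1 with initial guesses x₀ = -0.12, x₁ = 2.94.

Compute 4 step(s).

f(x) = x³ + x² + 2x - 1
x₀ = -0.12, x₁ = 2.94

Secant formula: x_{n+1} = x_n - f(x_n)(x_n - x_{n-1})/(f(x_n) - f(x_{n-1}))

Iteration 1:
  f(-0.120000) = -1.227328
  f(2.940000) = 38.935784
  x_2 = 2.940000 - 38.935784×(2.940000 - (-0.120000))/(38.935784 - (-1.227328))
       = -0.026491
Iteration 2:
  f(2.940000) = 38.935784
  f(-0.026491) = -1.052298
  x_3 = -0.026491 - (-1.052298)×(-0.026491 - 2.940000)/(-1.052298 - 38.935784)
       = 0.051573
Iteration 3:
  f(-0.026491) = -1.052298
  f(0.051573) = -0.894056
  x_4 = 0.051573 - (-0.894056)×(0.051573 - (-0.026491))/(-0.894056 - (-1.052298))
       = 0.492630
Iteration 4:
  f(0.051573) = -0.894056
  f(0.492630) = 0.347498
  x_5 = 0.492630 - 0.347498×(0.492630 - 0.051573)/(0.347498 - (-0.894056))
       = 0.369183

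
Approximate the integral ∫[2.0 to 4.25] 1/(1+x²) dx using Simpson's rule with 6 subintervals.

f(x) = 1/(1+x²)
a = 2.0, b = 4.25, n = 6
h = (b - a)/n = 0.375000

Simpson's rule: (h/3)[f(x₀) + 4f(x₁) + 2f(x₂) + ... + f(xₙ)]

x_0 = 2.0000, f(x_0) = 0.200000, coefficient = 1
x_1 = 2.3750, f(x_1) = 0.150588, coefficient = 4
x_2 = 2.7500, f(x_2) = 0.116788, coefficient = 2
x_3 = 3.1250, f(x_3) = 0.092888, coefficient = 4
x_4 = 3.5000, f(x_4) = 0.075472, coefficient = 2
x_5 = 3.8750, f(x_5) = 0.062439, coefficient = 4
x_6 = 4.2500, f(x_6) = 0.052459, coefficient = 1

I ≈ (0.375000/3) × 1.860641 = 0.232580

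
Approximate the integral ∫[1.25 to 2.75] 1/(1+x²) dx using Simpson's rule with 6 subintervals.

f(x) = 1/(1+x²)
a = 1.25, b = 2.75, n = 6
h = (b - a)/n = 0.250000

Simpson's rule: (h/3)[f(x₀) + 4f(x₁) + 2f(x₂) + ... + f(xₙ)]

x_0 = 1.2500, f(x_0) = 0.390244, coefficient = 1
x_1 = 1.5000, f(x_1) = 0.307692, coefficient = 4
x_2 = 1.7500, f(x_2) = 0.246154, coefficient = 2
x_3 = 2.0000, f(x_3) = 0.200000, coefficient = 4
x_4 = 2.2500, f(x_4) = 0.164948, coefficient = 2
x_5 = 2.5000, f(x_5) = 0.137931, coefficient = 4
x_6 = 2.7500, f(x_6) = 0.116788, coefficient = 1

I ≈ (0.250000/3) × 3.911730 = 0.325978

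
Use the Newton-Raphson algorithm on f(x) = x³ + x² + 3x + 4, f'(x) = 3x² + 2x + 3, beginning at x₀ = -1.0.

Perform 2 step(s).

f(x) = x³ + x² + 3x + 4
f'(x) = 3x² + 2x + 3
x₀ = -1.0

Newton-Raphson formula: x_{n+1} = x_n - f(x_n)/f'(x_n)

Iteration 1:
  f(-1.000000) = 1.000000
  f'(-1.000000) = 4.000000
  x_1 = -1.000000 - 1.000000/4.000000 = -1.250000
Iteration 2:
  f(-1.250000) = -0.140625
  f'(-1.250000) = 5.187500
  x_2 = -1.250000 - (-0.140625)/5.187500 = -1.222892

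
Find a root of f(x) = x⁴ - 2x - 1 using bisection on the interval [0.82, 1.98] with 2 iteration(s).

f(x) = x⁴ - 2x - 1
Initial interval: [0.82, 1.98]

Iteration 1:
  c_1 = (0.820000 + 1.980000)/2 = 1.400000
  f(c_1) = f(1.400000) = 0.041600
  f(a) × f(c) < 0, new interval: [0.820000, 1.400000]
Iteration 2:
  c_2 = (0.820000 + 1.400000)/2 = 1.110000
  f(c_2) = f(1.110000) = -1.701930
  f(a) × f(c) ≥ 0, new interval: [1.110000, 1.400000]

After 2 iteration(s), the approximation is c_2 = 1.110000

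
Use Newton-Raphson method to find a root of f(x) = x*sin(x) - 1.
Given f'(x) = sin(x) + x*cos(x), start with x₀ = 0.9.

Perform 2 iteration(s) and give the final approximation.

f(x) = x*sin(x) - 1
f'(x) = sin(x) + x*cos(x)
x₀ = 0.9

Newton-Raphson formula: x_{n+1} = x_n - f(x_n)/f'(x_n)

Iteration 1:
  f(0.900000) = -0.295006
  f'(0.900000) = 1.342776
  x_1 = 0.900000 - (-0.295006)/1.342776 = 1.119698
Iteration 2:
  f(1.119698) = 0.007694
  f'(1.119698) = 1.388106
  x_2 = 1.119698 - 0.007694/1.388106 = 1.114156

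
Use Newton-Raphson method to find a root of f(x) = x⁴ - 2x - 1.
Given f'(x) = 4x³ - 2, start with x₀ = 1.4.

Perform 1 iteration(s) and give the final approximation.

f(x) = x⁴ - 2x - 1
f'(x) = 4x³ - 2
x₀ = 1.4

Newton-Raphson formula: x_{n+1} = x_n - f(x_n)/f'(x_n)

Iteration 1:
  f(1.400000) = 0.041600
  f'(1.400000) = 8.976000
  x_1 = 1.400000 - 0.041600/8.976000 = 1.395365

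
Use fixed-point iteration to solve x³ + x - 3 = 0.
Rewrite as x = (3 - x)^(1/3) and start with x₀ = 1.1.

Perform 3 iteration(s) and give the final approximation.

Equation: x³ + x - 3 = 0
Fixed-point form: x = (3 - x)^(1/3)
x₀ = 1.1

x_1 = g(1.100000) = 1.238562
x_2 = g(1.238562) = 1.207691
x_3 = g(1.207691) = 1.214705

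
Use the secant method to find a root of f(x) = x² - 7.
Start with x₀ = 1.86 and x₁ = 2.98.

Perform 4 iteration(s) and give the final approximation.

f(x) = x² - 7
x₀ = 1.86, x₁ = 2.98

Secant formula: x_{n+1} = x_n - f(x_n)(x_n - x_{n-1})/(f(x_n) - f(x_{n-1}))

Iteration 1:
  f(1.860000) = -3.540400
  f(2.980000) = 1.880400
  x_2 = 2.980000 - 1.880400×(2.980000 - 1.860000)/(1.880400 - (-3.540400))
       = 2.591488
Iteration 2:
  f(2.980000) = 1.880400
  f(2.591488) = -0.284192
  x_3 = 2.591488 - (-0.284192)×(2.591488 - 2.980000)/(-0.284192 - 1.880400)
       = 2.642496
Iteration 3:
  f(2.591488) = -0.284192
  f(2.642496) = -0.017216
  x_4 = 2.642496 - (-0.017216)×(2.642496 - 2.591488)/(-0.017216 - (-0.284192))
       = 2.645785
Iteration 4:
  f(2.642496) = -0.017216
  f(2.645785) = 0.000179
  x_5 = 2.645785 - 0.000179×(2.645785 - 2.642496)/(0.000179 - (-0.017216))
       = 2.645751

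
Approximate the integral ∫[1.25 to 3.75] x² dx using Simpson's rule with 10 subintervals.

f(x) = x²
a = 1.25, b = 3.75, n = 10
h = (b - a)/n = 0.250000

Simpson's rule: (h/3)[f(x₀) + 4f(x₁) + 2f(x₂) + ... + f(xₙ)]

x_0 = 1.2500, f(x_0) = 1.562500, coefficient = 1
x_1 = 1.5000, f(x_1) = 2.250000, coefficient = 4
x_2 = 1.7500, f(x_2) = 3.062500, coefficient = 2
x_3 = 2.0000, f(x_3) = 4.000000, coefficient = 4
x_4 = 2.2500, f(x_4) = 5.062500, coefficient = 2
x_5 = 2.5000, f(x_5) = 6.250000, coefficient = 4
x_6 = 2.7500, f(x_6) = 7.562500, coefficient = 2
x_7 = 3.0000, f(x_7) = 9.000000, coefficient = 4
x_8 = 3.2500, f(x_8) = 10.562500, coefficient = 2
x_9 = 3.5000, f(x_9) = 12.250000, coefficient = 4
x_10 = 3.7500, f(x_10) = 14.062500, coefficient = 1

I ≈ (0.250000/3) × 203.125000 = 16.927083
Exact value: 16.927083
Error: 0.000000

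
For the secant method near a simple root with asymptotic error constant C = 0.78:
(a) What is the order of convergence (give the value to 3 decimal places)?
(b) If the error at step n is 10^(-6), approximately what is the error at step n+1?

(a) Secant method has superlinear convergence with order φ = (1+√5)/2 ≈ 1.618.
    This means |e_{n+1}| ≈ C|e_n|^1.618.

(b) With |e_n| = 10^(-6) and C = 0.78:
    |e_{n+1}| ≈ 0.78 × (10^(-6))^1.618 = 0.78 × 10^(-9.71)

(a) ≈ 1.618 (golden ratio); (b) |e_{n+1}| ≈ 1.527e-10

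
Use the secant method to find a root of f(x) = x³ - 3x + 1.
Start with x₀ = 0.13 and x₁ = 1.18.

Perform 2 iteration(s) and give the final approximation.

f(x) = x³ - 3x + 1
x₀ = 0.13, x₁ = 1.18

Secant formula: x_{n+1} = x_n - f(x_n)(x_n - x_{n-1})/(f(x_n) - f(x_{n-1}))

Iteration 1:
  f(0.130000) = 0.612197
  f(1.180000) = -0.896968
  x_2 = 1.180000 - (-0.896968)×(1.180000 - 0.130000)/(-0.896968 - 0.612197)
       = 0.555935
Iteration 2:
  f(1.180000) = -0.896968
  f(0.555935) = -0.495987
  x_3 = 0.555935 - (-0.495987)×(0.555935 - 1.180000)/(-0.495987 - (-0.896968))
       = -0.215990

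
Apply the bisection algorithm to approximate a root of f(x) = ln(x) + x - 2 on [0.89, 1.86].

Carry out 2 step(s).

f(x) = ln(x) + x - 2
Initial interval: [0.89, 1.86]

Iteration 1:
  c_1 = (0.890000 + 1.860000)/2 = 1.375000
  f(c_1) = f(1.375000) = -0.306546
  f(a) × f(c) ≥ 0, new interval: [1.375000, 1.860000]
Iteration 2:
  c_2 = (1.375000 + 1.860000)/2 = 1.617500
  f(c_2) = f(1.617500) = 0.098382
  f(a) × f(c) < 0, new interval: [1.375000, 1.617500]

After 2 iteration(s), the approximation is c_2 = 1.617500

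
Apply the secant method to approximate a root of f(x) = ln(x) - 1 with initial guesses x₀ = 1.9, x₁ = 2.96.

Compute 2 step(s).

f(x) = ln(x) - 1
x₀ = 1.9, x₁ = 2.96

Secant formula: x_{n+1} = x_n - f(x_n)(x_n - x_{n-1})/(f(x_n) - f(x_{n-1}))

Iteration 1:
  f(1.900000) = -0.358146
  f(2.960000) = 0.085189
  x_2 = 2.960000 - 0.085189×(2.960000 - 1.900000)/(0.085189 - (-0.358146))
       = 2.756315
Iteration 2:
  f(2.960000) = 0.085189
  f(2.756315) = 0.013895
  x_3 = 2.756315 - 0.013895×(2.756315 - 2.960000)/(0.013895 - 0.085189)
       = 2.716619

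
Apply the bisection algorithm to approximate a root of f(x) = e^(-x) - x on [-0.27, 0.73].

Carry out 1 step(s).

f(x) = e^(-x) - x
Initial interval: [-0.27, 0.73]

Iteration 1:
  c_1 = (-0.270000 + 0.730000)/2 = 0.230000
  f(c_1) = f(0.230000) = 0.564534
  f(a) × f(c) ≥ 0, new interval: [0.230000, 0.730000]

After 1 iteration(s), the approximation is c_1 = 0.230000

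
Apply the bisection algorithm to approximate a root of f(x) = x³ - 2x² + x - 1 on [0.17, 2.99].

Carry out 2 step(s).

f(x) = x³ - 2x² + x - 1
Initial interval: [0.17, 2.99]

Iteration 1:
  c_1 = (0.170000 + 2.990000)/2 = 1.580000
  f(c_1) = f(1.580000) = -0.468488
  f(a) × f(c) ≥ 0, new interval: [1.580000, 2.990000]
Iteration 2:
  c_2 = (1.580000 + 2.990000)/2 = 2.285000
  f(c_2) = f(2.285000) = 2.773049
  f(a) × f(c) < 0, new interval: [1.580000, 2.285000]

After 2 iteration(s), the approximation is c_2 = 2.285000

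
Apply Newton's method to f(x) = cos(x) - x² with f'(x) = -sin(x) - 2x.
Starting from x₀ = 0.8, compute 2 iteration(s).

f(x) = cos(x) - x²
f'(x) = -sin(x) - 2x
x₀ = 0.8

Newton-Raphson formula: x_{n+1} = x_n - f(x_n)/f'(x_n)

Iteration 1:
  f(0.800000) = 0.056707
  f'(0.800000) = -2.317356
  x_1 = 0.800000 - 0.056707/(-2.317356) = 0.824470
Iteration 2:
  f(0.824470) = -0.000806
  f'(0.824470) = -2.383129
  x_2 = 0.824470 - (-0.000806)/(-2.383129) = 0.824132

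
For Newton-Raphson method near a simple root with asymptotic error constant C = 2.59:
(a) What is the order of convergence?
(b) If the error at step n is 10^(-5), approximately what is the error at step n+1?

(a) Newton-Raphson has quadratic (order 2) convergence near simple roots.
    This means |e_{n+1}| ≈ C|e_n|².

(b) With |e_n| = 10^(-5) and C = 2.59:
    |e_{n+1}| ≈ 2.59 × (10^(-5))² = 2.59 × 10^(-10)

(a) 2 (quadratic); (b) |e_{n+1}| ≈ 2.590e-10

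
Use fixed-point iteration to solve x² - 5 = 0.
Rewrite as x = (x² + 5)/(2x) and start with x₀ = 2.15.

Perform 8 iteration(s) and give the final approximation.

Equation: x² - 5 = 0
Fixed-point form: x = (x² + 5)/(2x)
x₀ = 2.15

x_1 = g(2.150000) = 2.237791
x_2 = g(2.237791) = 2.236069
x_3 = g(2.236069) = 2.236068
x_4 = g(2.236068) = 2.236068
x_5 = g(2.236068) = 2.236068
x_6 = g(2.236068) = 2.236068
x_7 = g(2.236068) = 2.236068
x_8 = g(2.236068) = 2.236068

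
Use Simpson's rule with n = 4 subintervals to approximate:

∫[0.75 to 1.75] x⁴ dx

f(x) = x⁴
a = 0.75, b = 1.75, n = 4
h = (b - a)/n = 0.250000

Simpson's rule: (h/3)[f(x₀) + 4f(x₁) + 2f(x₂) + ... + f(xₙ)]

x_0 = 0.7500, f(x_0) = 0.316406, coefficient = 1
x_1 = 1.0000, f(x_1) = 1.000000, coefficient = 4
x_2 = 1.2500, f(x_2) = 2.441406, coefficient = 2
x_3 = 1.5000, f(x_3) = 5.062500, coefficient = 4
x_4 = 1.7500, f(x_4) = 9.378906, coefficient = 1

I ≈ (0.250000/3) × 38.828125 = 3.235677
Exact value: 3.235156
Error: 0.000521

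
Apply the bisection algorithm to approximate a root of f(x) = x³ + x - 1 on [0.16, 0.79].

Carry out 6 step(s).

f(x) = x³ + x - 1
Initial interval: [0.16, 0.79]

Iteration 1:
  c_1 = (0.160000 + 0.790000)/2 = 0.475000
  f(c_1) = f(0.475000) = -0.417828
  f(a) × f(c) ≥ 0, new interval: [0.475000, 0.790000]
Iteration 2:
  c_2 = (0.475000 + 0.790000)/2 = 0.632500
  f(c_2) = f(0.632500) = -0.114464
  f(a) × f(c) ≥ 0, new interval: [0.632500, 0.790000]
Iteration 3:
  c_3 = (0.632500 + 0.790000)/2 = 0.711250
  f(c_3) = f(0.711250) = 0.071055
  f(a) × f(c) < 0, new interval: [0.632500, 0.711250]
Iteration 4:
  c_4 = (0.632500 + 0.711250)/2 = 0.671875
  f(c_4) = f(0.671875) = -0.024830
  f(a) × f(c) ≥ 0, new interval: [0.671875, 0.711250]
Iteration 5:
  c_5 = (0.671875 + 0.711250)/2 = 0.691563
  f(c_5) = f(0.691563) = 0.022308
  f(a) × f(c) < 0, new interval: [0.671875, 0.691563]
Iteration 6:
  c_6 = (0.671875 + 0.691563)/2 = 0.681719
  f(c_6) = f(0.681719) = -0.001459
  f(a) × f(c) ≥ 0, new interval: [0.681719, 0.691563]

After 6 iteration(s), the approximation is c_6 = 0.681719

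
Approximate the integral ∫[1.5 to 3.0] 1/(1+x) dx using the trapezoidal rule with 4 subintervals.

f(x) = 1/(1+x)
a = 1.5, b = 3.0, n = 4
h = (b - a)/n = 0.375000

Trapezoidal rule: (h/2)[f(x₀) + 2f(x₁) + 2f(x₂) + ... + f(xₙ)]

x_0 = 1.5000, f(x_0) = 0.400000, coefficient = 1
x_1 = 1.8750, f(x_1) = 0.347826, coefficient = 2
x_2 = 2.2500, f(x_2) = 0.307692, coefficient = 2
x_3 = 2.6250, f(x_3) = 0.275862, coefficient = 2
x_4 = 3.0000, f(x_4) = 0.250000, coefficient = 1

I ≈ (0.375000/2) × 2.512761 = 0.471143
Exact value: 0.470004
Error: 0.001139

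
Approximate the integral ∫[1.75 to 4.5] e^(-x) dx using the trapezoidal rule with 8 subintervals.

f(x) = e^(-x)
a = 1.75, b = 4.5, n = 8
h = (b - a)/n = 0.343750

Trapezoidal rule: (h/2)[f(x₀) + 2f(x₁) + 2f(x₂) + ... + f(xₙ)]

x_0 = 1.7500, f(x_0) = 0.173774, coefficient = 1
x_1 = 2.0938, f(x_1) = 0.123224, coefficient = 2
x_2 = 2.4375, f(x_2) = 0.087379, coefficient = 2
x_3 = 2.7812, f(x_3) = 0.061961, coefficient = 2
x_4 = 3.1250, f(x_4) = 0.043937, coefficient = 2
x_5 = 3.4688, f(x_5) = 0.031156, coefficient = 2
x_6 = 3.8125, f(x_6) = 0.022093, coefficient = 2
x_7 = 4.1562, f(x_7) = 0.015666, coefficient = 2
x_8 = 4.5000, f(x_8) = 0.011109, coefficient = 1

I ≈ (0.343750/2) × 0.955715 = 0.164264
Exact value: 0.162665
Error: 0.001599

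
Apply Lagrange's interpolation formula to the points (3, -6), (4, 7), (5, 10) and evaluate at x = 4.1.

Lagrange interpolation formula:
P(x) = Σ yᵢ × Lᵢ(x)
where Lᵢ(x) = Π_{j≠i} (x - xⱼ)/(xᵢ - xⱼ)

L_0(4.1) = (4.1 - 4)/(3 - 4) × (4.1 - 5)/(3 - 5) = -0.045000
L_1(4.1) = (4.1 - 3)/(4 - 3) × (4.1 - 5)/(4 - 5) = 0.990000
L_2(4.1) = (4.1 - 3)/(5 - 3) × (4.1 - 4)/(5 - 4) = 0.055000

P(4.1) = (-6)×L_0(4.1) + 7×L_1(4.1) + 10×L_2(4.1)
P(4.1) = 7.750000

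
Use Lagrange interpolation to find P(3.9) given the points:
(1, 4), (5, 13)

Lagrange interpolation formula:
P(x) = Σ yᵢ × Lᵢ(x)
where Lᵢ(x) = Π_{j≠i} (x - xⱼ)/(xᵢ - xⱼ)

L_0(3.9) = (3.9 - 5)/(1 - 5) = 0.275000
L_1(3.9) = (3.9 - 1)/(5 - 1) = 0.725000

P(3.9) = 4×L_0(3.9) + 13×L_1(3.9)
P(3.9) = 10.525000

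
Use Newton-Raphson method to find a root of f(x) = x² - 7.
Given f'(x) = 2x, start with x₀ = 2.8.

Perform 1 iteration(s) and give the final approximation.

f(x) = x² - 7
f'(x) = 2x
x₀ = 2.8

Newton-Raphson formula: x_{n+1} = x_n - f(x_n)/f'(x_n)

Iteration 1:
  f(2.800000) = 0.840000
  f'(2.800000) = 5.600000
  x_1 = 2.800000 - 0.840000/5.600000 = 2.650000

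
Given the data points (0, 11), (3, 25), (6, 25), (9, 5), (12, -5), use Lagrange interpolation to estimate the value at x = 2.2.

Lagrange interpolation formula:
P(x) = Σ yᵢ × Lᵢ(x)
where Lᵢ(x) = Π_{j≠i} (x - xⱼ)/(xᵢ - xⱼ)

L_0(2.2) = (2.2 - 3)/(0 - 3) × (2.2 - 6)/(0 - 6) × (2.2 - 9)/(0 - 9) × (2.2 - 12)/(0 - 12) = 0.104211
L_1(2.2) = (2.2 - 0)/(3 - 0) × (2.2 - 6)/(3 - 6) × (2.2 - 9)/(3 - 9) × (2.2 - 12)/(3 - 12) = 1.146318
L_2(2.2) = (2.2 - 0)/(6 - 0) × (2.2 - 3)/(6 - 3) × (2.2 - 9)/(6 - 9) × (2.2 - 12)/(6 - 12) = -0.361995
L_3(2.2) = (2.2 - 0)/(9 - 0) × (2.2 - 3)/(9 - 3) × (2.2 - 6)/(9 - 6) × (2.2 - 12)/(9 - 12) = 0.134861
L_4(2.2) = (2.2 - 0)/(12 - 0) × (2.2 - 3)/(12 - 3) × (2.2 - 6)/(12 - 6) × (2.2 - 9)/(12 - 9) = -0.023394

P(2.2) = 11×L_0(2.2) + 25×L_1(2.2) + 25×L_2(2.2) + 5×L_3(2.2) + (-5)×L_4(2.2)
P(2.2) = 21.545659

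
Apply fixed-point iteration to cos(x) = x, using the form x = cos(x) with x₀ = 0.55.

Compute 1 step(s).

Equation: cos(x) = x
Fixed-point form: x = cos(x)
x₀ = 0.55

x_1 = g(0.550000) = 0.852525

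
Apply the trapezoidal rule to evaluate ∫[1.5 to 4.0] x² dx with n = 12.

f(x) = x²
a = 1.5, b = 4.0, n = 12
h = (b - a)/n = 0.208333

Trapezoidal rule: (h/2)[f(x₀) + 2f(x₁) + 2f(x₂) + ... + f(xₙ)]

x_0 = 1.5000, f(x_0) = 2.250000, coefficient = 1
x_1 = 1.7083, f(x_1) = 2.918403, coefficient = 2
x_2 = 1.9167, f(x_2) = 3.673611, coefficient = 2
x_3 = 2.1250, f(x_3) = 4.515625, coefficient = 2
x_4 = 2.3333, f(x_4) = 5.444444, coefficient = 2
x_5 = 2.5417, f(x_5) = 6.460069, coefficient = 2
x_6 = 2.7500, f(x_6) = 7.562500, coefficient = 2
x_7 = 2.9583, f(x_7) = 8.751736, coefficient = 2
x_8 = 3.1667, f(x_8) = 10.027778, coefficient = 2
x_9 = 3.3750, f(x_9) = 11.390625, coefficient = 2
x_10 = 3.5833, f(x_10) = 12.840278, coefficient = 2
x_11 = 3.7917, f(x_11) = 14.376736, coefficient = 2
x_12 = 4.0000, f(x_12) = 16.000000, coefficient = 1

I ≈ (0.208333/2) × 194.173611 = 20.226418
Exact value: 20.208333
Error: 0.018084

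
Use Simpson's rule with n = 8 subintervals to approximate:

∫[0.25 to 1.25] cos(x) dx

f(x) = cos(x)
a = 0.25, b = 1.25, n = 8
h = (b - a)/n = 0.125000

Simpson's rule: (h/3)[f(x₀) + 4f(x₁) + 2f(x₂) + ... + f(xₙ)]

x_0 = 0.2500, f(x_0) = 0.968912, coefficient = 1
x_1 = 0.3750, f(x_1) = 0.930508, coefficient = 4
x_2 = 0.5000, f(x_2) = 0.877583, coefficient = 2
x_3 = 0.6250, f(x_3) = 0.810963, coefficient = 4
x_4 = 0.7500, f(x_4) = 0.731689, coefficient = 2
x_5 = 0.8750, f(x_5) = 0.640997, coefficient = 4
x_6 = 1.0000, f(x_6) = 0.540302, coefficient = 2
x_7 = 1.1250, f(x_7) = 0.431177, coefficient = 4
x_8 = 1.2500, f(x_8) = 0.315322, coefficient = 1

I ≈ (0.125000/3) × 16.837959 = 0.701582
Exact value: 0.701581
Error: 0.000001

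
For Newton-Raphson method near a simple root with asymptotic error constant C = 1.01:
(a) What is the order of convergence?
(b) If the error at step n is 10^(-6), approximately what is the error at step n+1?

(a) Newton-Raphson has quadratic (order 2) convergence near simple roots.
    This means |e_{n+1}| ≈ C|e_n|².

(b) With |e_n| = 10^(-6) and C = 1.01:
    |e_{n+1}| ≈ 1.01 × (10^(-6))² = 1.01 × 10^(-12)

(a) 2 (quadratic); (b) |e_{n+1}| ≈ 1.010e-12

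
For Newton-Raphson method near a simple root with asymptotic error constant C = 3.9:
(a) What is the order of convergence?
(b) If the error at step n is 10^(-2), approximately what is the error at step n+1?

(a) Newton-Raphson has quadratic (order 2) convergence near simple roots.
    This means |e_{n+1}| ≈ C|e_n|².

(b) With |e_n| = 10^(-2) and C = 3.9:
    |e_{n+1}| ≈ 3.9 × (10^(-2))² = 3.9 × 10^(-4)

(a) 2 (quadratic); (b) |e_{n+1}| ≈ 3.900e-04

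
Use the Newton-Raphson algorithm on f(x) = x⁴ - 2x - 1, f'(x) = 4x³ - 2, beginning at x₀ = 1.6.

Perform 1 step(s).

f(x) = x⁴ - 2x - 1
f'(x) = 4x³ - 2
x₀ = 1.6

Newton-Raphson formula: x_{n+1} = x_n - f(x_n)/f'(x_n)

Iteration 1:
  f(1.600000) = 2.353600
  f'(1.600000) = 14.384000
  x_1 = 1.600000 - 2.353600/14.384000 = 1.436374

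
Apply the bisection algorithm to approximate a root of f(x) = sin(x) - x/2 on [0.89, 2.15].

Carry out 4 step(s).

f(x) = sin(x) - x/2
Initial interval: [0.89, 2.15]

Iteration 1:
  c_1 = (0.890000 + 2.150000)/2 = 1.520000
  f(c_1) = f(1.520000) = 0.238710
  f(a) × f(c) ≥ 0, new interval: [1.520000, 2.150000]
Iteration 2:
  c_2 = (1.520000 + 2.150000)/2 = 1.835000
  f(c_2) = f(1.835000) = 0.047801
  f(a) × f(c) ≥ 0, new interval: [1.835000, 2.150000]
Iteration 3:
  c_3 = (1.835000 + 2.150000)/2 = 1.992500
  f(c_3) = f(1.992500) = -0.083857
  f(a) × f(c) < 0, new interval: [1.835000, 1.992500]
Iteration 4:
  c_4 = (1.835000 + 1.992500)/2 = 1.913750
  f(c_4) = f(1.913750) = -0.015109
  f(a) × f(c) < 0, new interval: [1.835000, 1.913750]

After 4 iteration(s), the approximation is c_4 = 1.913750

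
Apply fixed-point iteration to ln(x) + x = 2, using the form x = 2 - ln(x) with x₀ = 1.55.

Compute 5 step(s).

Equation: ln(x) + x = 2
Fixed-point form: x = 2 - ln(x)
x₀ = 1.55

x_1 = g(1.550000) = 1.561745
x_2 = g(1.561745) = 1.554196
x_3 = g(1.554196) = 1.559042
x_4 = g(1.559042) = 1.555929
x_5 = g(1.555929) = 1.557927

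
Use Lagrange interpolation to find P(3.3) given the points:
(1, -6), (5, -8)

Lagrange interpolation formula:
P(x) = Σ yᵢ × Lᵢ(x)
where Lᵢ(x) = Π_{j≠i} (x - xⱼ)/(xᵢ - xⱼ)

L_0(3.3) = (3.3 - 5)/(1 - 5) = 0.425000
L_1(3.3) = (3.3 - 1)/(5 - 1) = 0.575000

P(3.3) = (-6)×L_0(3.3) + (-8)×L_1(3.3)
P(3.3) = -7.150000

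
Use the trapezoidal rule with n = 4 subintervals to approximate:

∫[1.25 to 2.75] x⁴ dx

f(x) = x⁴
a = 1.25, b = 2.75, n = 4
h = (b - a)/n = 0.375000

Trapezoidal rule: (h/2)[f(x₀) + 2f(x₁) + 2f(x₂) + ... + f(xₙ)]

x_0 = 1.2500, f(x_0) = 2.441406, coefficient = 1
x_1 = 1.6250, f(x_1) = 6.972900, coefficient = 2
x_2 = 2.0000, f(x_2) = 16.000000, coefficient = 2
x_3 = 2.3750, f(x_3) = 31.816650, coefficient = 2
x_4 = 2.7500, f(x_4) = 57.191406, coefficient = 1

I ≈ (0.375000/2) × 169.211914 = 31.727234
Exact value: 30.844922
Error: 0.882312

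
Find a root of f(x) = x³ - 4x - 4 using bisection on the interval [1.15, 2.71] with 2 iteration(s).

f(x) = x³ - 4x - 4
Initial interval: [1.15, 2.71]

Iteration 1:
  c_1 = (1.150000 + 2.710000)/2 = 1.930000
  f(c_1) = f(1.930000) = -4.530943
  f(a) × f(c) ≥ 0, new interval: [1.930000, 2.710000]
Iteration 2:
  c_2 = (1.930000 + 2.710000)/2 = 2.320000
  f(c_2) = f(2.320000) = -0.792832
  f(a) × f(c) ≥ 0, new interval: [2.320000, 2.710000]

After 2 iteration(s), the approximation is c_2 = 2.320000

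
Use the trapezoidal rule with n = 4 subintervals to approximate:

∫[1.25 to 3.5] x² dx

f(x) = x²
a = 1.25, b = 3.5, n = 4
h = (b - a)/n = 0.562500

Trapezoidal rule: (h/2)[f(x₀) + 2f(x₁) + 2f(x₂) + ... + f(xₙ)]

x_0 = 1.2500, f(x_0) = 1.562500, coefficient = 1
x_1 = 1.8125, f(x_1) = 3.285156, coefficient = 2
x_2 = 2.3750, f(x_2) = 5.640625, coefficient = 2
x_3 = 2.9375, f(x_3) = 8.628906, coefficient = 2
x_4 = 3.5000, f(x_4) = 12.250000, coefficient = 1

I ≈ (0.562500/2) × 48.921875 = 13.759277
Exact value: 13.640625
Error: 0.118652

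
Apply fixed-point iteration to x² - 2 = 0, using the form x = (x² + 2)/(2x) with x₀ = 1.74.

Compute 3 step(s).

Equation: x² - 2 = 0
Fixed-point form: x = (x² + 2)/(2x)
x₀ = 1.74

x_1 = g(1.740000) = 1.444713
x_2 = g(1.444713) = 1.414535
x_3 = g(1.414535) = 1.414214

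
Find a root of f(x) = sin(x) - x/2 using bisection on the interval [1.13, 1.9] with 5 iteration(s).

f(x) = sin(x) - x/2
Initial interval: [1.13, 1.9]

Iteration 1:
  c_1 = (1.130000 + 1.900000)/2 = 1.515000
  f(c_1) = f(1.515000) = 0.240944
  f(a) × f(c) ≥ 0, new interval: [1.515000, 1.900000]
Iteration 2:
  c_2 = (1.515000 + 1.900000)/2 = 1.707500
  f(c_2) = f(1.707500) = 0.136921
  f(a) × f(c) ≥ 0, new interval: [1.707500, 1.900000]
Iteration 3:
  c_3 = (1.707500 + 1.900000)/2 = 1.803750
  f(c_3) = f(1.803750) = 0.071114
  f(a) × f(c) ≥ 0, new interval: [1.803750, 1.900000]
Iteration 4:
  c_4 = (1.803750 + 1.900000)/2 = 1.851875
  f(c_4) = f(1.851875) = 0.034819
  f(a) × f(c) ≥ 0, new interval: [1.851875, 1.900000]
Iteration 5:
  c_5 = (1.851875 + 1.900000)/2 = 1.875938
  f(c_5) = f(1.875938) = 0.015836
  f(a) × f(c) ≥ 0, new interval: [1.875938, 1.900000]

After 5 iteration(s), the approximation is c_5 = 1.875938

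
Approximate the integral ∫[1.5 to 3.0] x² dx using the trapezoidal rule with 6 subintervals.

f(x) = x²
a = 1.5, b = 3.0, n = 6
h = (b - a)/n = 0.250000

Trapezoidal rule: (h/2)[f(x₀) + 2f(x₁) + 2f(x₂) + ... + f(xₙ)]

x_0 = 1.5000, f(x_0) = 2.250000, coefficient = 1
x_1 = 1.7500, f(x_1) = 3.062500, coefficient = 2
x_2 = 2.0000, f(x_2) = 4.000000, coefficient = 2
x_3 = 2.2500, f(x_3) = 5.062500, coefficient = 2
x_4 = 2.5000, f(x_4) = 6.250000, coefficient = 2
x_5 = 2.7500, f(x_5) = 7.562500, coefficient = 2
x_6 = 3.0000, f(x_6) = 9.000000, coefficient = 1

I ≈ (0.250000/2) × 63.125000 = 7.890625
Exact value: 7.875000
Error: 0.015625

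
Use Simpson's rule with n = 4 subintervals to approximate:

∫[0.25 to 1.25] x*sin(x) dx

f(x) = x*sin(x)
a = 0.25, b = 1.25, n = 4
h = (b - a)/n = 0.250000

Simpson's rule: (h/3)[f(x₀) + 4f(x₁) + 2f(x₂) + ... + f(xₙ)]

x_0 = 0.2500, f(x_0) = 0.061851, coefficient = 1
x_1 = 0.5000, f(x_1) = 0.239713, coefficient = 4
x_2 = 0.7500, f(x_2) = 0.511229, coefficient = 2
x_3 = 1.0000, f(x_3) = 0.841471, coefficient = 4
x_4 = 1.2500, f(x_4) = 1.186231, coefficient = 1

I ≈ (0.250000/3) × 6.595275 = 0.549606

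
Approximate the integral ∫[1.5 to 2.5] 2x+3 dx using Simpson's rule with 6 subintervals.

f(x) = 2x+3
a = 1.5, b = 2.5, n = 6
h = (b - a)/n = 0.166667

Simpson's rule: (h/3)[f(x₀) + 4f(x₁) + 2f(x₂) + ... + f(xₙ)]

x_0 = 1.5000, f(x_0) = 6.000000, coefficient = 1
x_1 = 1.6667, f(x_1) = 6.333333, coefficient = 4
x_2 = 1.8333, f(x_2) = 6.666667, coefficient = 2
x_3 = 2.0000, f(x_3) = 7.000000, coefficient = 4
x_4 = 2.1667, f(x_4) = 7.333333, coefficient = 2
x_5 = 2.3333, f(x_5) = 7.666667, coefficient = 4
x_6 = 2.5000, f(x_6) = 8.000000, coefficient = 1

I ≈ (0.166667/3) × 126.000000 = 7.000000
Exact value: 7.000000
Error: 0.000000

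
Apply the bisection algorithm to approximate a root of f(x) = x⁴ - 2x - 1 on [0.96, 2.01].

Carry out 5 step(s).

f(x) = x⁴ - 2x - 1
Initial interval: [0.96, 2.01]

Iteration 1:
  c_1 = (0.960000 + 2.010000)/2 = 1.485000
  f(c_1) = f(1.485000) = 0.893017
  f(a) × f(c) < 0, new interval: [0.960000, 1.485000]
Iteration 2:
  c_2 = (0.960000 + 1.485000)/2 = 1.222500
  f(c_2) = f(1.222500) = -1.211451
  f(a) × f(c) ≥ 0, new interval: [1.222500, 1.485000]
Iteration 3:
  c_3 = (1.222500 + 1.485000)/2 = 1.353750
  f(c_3) = f(1.353750) = -0.348934
  f(a) × f(c) ≥ 0, new interval: [1.353750, 1.485000]
Iteration 4:
  c_4 = (1.353750 + 1.485000)/2 = 1.419375
  f(c_4) = f(1.419375) = 0.219965
  f(a) × f(c) < 0, new interval: [1.353750, 1.419375]
Iteration 5:
  c_5 = (1.353750 + 1.419375)/2 = 1.386562
  f(c_5) = f(1.386562) = -0.076905
  f(a) × f(c) ≥ 0, new interval: [1.386562, 1.419375]

After 5 iteration(s), the approximation is c_5 = 1.386562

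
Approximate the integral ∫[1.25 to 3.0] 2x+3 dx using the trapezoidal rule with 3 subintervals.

f(x) = 2x+3
a = 1.25, b = 3.0, n = 3
h = (b - a)/n = 0.583333

Trapezoidal rule: (h/2)[f(x₀) + 2f(x₁) + 2f(x₂) + ... + f(xₙ)]

x_0 = 1.2500, f(x_0) = 5.500000, coefficient = 1
x_1 = 1.8333, f(x_1) = 6.666667, coefficient = 2
x_2 = 2.4167, f(x_2) = 7.833333, coefficient = 2
x_3 = 3.0000, f(x_3) = 9.000000, coefficient = 1

I ≈ (0.583333/2) × 43.500000 = 12.687500
Exact value: 12.687500
Error: 0.000000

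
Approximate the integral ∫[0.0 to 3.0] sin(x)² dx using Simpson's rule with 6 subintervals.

f(x) = sin(x)²
a = 0.0, b = 3.0, n = 6
h = (b - a)/n = 0.500000

Simpson's rule: (h/3)[f(x₀) + 4f(x₁) + 2f(x₂) + ... + f(xₙ)]

x_0 = 0.0000, f(x_0) = 0.000000, coefficient = 1
x_1 = 0.5000, f(x_1) = 0.229849, coefficient = 4
x_2 = 1.0000, f(x_2) = 0.708073, coefficient = 2
x_3 = 1.5000, f(x_3) = 0.994996, coefficient = 4
x_4 = 2.0000, f(x_4) = 0.826822, coefficient = 2
x_5 = 2.5000, f(x_5) = 0.358169, coefficient = 4
x_6 = 3.0000, f(x_6) = 0.019915, coefficient = 1

I ≈ (0.500000/3) × 9.421761 = 1.570294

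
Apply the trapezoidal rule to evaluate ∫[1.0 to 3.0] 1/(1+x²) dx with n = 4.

f(x) = 1/(1+x²)
a = 1.0, b = 3.0, n = 4
h = (b - a)/n = 0.500000

Trapezoidal rule: (h/2)[f(x₀) + 2f(x₁) + 2f(x₂) + ... + f(xₙ)]

x_0 = 1.0000, f(x_0) = 0.500000, coefficient = 1
x_1 = 1.5000, f(x_1) = 0.307692, coefficient = 2
x_2 = 2.0000, f(x_2) = 0.200000, coefficient = 2
x_3 = 2.5000, f(x_3) = 0.137931, coefficient = 2
x_4 = 3.0000, f(x_4) = 0.100000, coefficient = 1

I ≈ (0.500000/2) × 1.891247 = 0.472812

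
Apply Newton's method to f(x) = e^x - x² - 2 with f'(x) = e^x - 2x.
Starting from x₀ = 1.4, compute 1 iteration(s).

f(x) = e^x - x² - 2
f'(x) = e^x - 2x
x₀ = 1.4

Newton-Raphson formula: x_{n+1} = x_n - f(x_n)/f'(x_n)

Iteration 1:
  f(1.400000) = 0.095200
  f'(1.400000) = 1.255200
  x_1 = 1.400000 - 0.095200/1.255200 = 1.324156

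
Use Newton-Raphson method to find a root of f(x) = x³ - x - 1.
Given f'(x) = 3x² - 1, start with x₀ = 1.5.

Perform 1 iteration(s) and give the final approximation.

f(x) = x³ - x - 1
f'(x) = 3x² - 1
x₀ = 1.5

Newton-Raphson formula: x_{n+1} = x_n - f(x_n)/f'(x_n)

Iteration 1:
  f(1.500000) = 0.875000
  f'(1.500000) = 5.750000
  x_1 = 1.500000 - 0.875000/5.750000 = 1.347826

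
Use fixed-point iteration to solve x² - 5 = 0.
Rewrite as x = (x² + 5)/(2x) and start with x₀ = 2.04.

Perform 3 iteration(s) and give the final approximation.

Equation: x² - 5 = 0
Fixed-point form: x = (x² + 5)/(2x)
x₀ = 2.04

x_1 = g(2.040000) = 2.245490
x_2 = g(2.245490) = 2.236088
x_3 = g(2.236088) = 2.236068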